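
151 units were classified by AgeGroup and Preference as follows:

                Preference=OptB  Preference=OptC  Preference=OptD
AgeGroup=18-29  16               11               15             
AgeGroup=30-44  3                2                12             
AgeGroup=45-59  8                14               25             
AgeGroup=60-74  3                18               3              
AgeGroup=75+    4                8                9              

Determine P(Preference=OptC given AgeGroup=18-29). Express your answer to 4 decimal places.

Total with AgeGroup=18-29: 16 + 11 + 15 = 42.
P(Preference=OptC | AgeGroup=18-29) = 11/42 = 0.2619.

0.2619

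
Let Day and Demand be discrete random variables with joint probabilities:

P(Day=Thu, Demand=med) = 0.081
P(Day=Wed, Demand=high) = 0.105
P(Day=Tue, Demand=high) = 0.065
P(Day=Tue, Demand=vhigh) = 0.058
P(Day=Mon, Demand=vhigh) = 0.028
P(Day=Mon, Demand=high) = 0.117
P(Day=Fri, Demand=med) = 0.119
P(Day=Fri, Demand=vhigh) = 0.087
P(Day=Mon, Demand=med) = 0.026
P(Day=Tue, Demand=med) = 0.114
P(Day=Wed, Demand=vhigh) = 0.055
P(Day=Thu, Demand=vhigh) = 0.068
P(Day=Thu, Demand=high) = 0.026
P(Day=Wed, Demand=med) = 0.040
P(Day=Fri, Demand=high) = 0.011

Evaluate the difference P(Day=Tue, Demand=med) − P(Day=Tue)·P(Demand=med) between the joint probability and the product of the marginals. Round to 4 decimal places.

P(Day=Tue) = 0.114 + 0.065 + 0.058 = 0.237.
P(Demand=med) = 0.026 + 0.114 + 0.040 + 0.081 + 0.119 = 0.380.
P(Day=Tue, Demand=med) − P(Day=Tue)P(Demand=med) = 0.114 − 0.237×0.380 = 0.0239.

0.0239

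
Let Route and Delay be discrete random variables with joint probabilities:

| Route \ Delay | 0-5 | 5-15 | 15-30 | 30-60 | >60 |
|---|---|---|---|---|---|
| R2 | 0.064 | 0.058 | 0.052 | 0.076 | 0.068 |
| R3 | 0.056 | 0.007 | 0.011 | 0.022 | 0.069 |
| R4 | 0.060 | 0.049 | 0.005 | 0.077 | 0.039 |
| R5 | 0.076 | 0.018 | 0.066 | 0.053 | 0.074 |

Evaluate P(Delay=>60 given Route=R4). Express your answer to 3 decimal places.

P(Route=R4) = 0.060 + 0.049 + 0.005 + 0.077 + 0.039 = 0.230.
P(Delay=>60 | Route=R4) = 0.039/0.230 = 0.170.

0.170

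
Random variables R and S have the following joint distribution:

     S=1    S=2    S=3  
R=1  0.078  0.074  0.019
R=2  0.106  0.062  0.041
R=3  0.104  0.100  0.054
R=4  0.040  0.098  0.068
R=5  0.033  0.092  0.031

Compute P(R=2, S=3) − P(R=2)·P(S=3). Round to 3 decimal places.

-0.004

P(R=2) = 0.106 + 0.062 + 0.041 = 0.209.
P(S=3) = 0.019 + 0.041 + 0.054 + 0.068 + 0.031 = 0.213.
P(R=2, S=3) − P(R=2)P(S=3) = 0.041 − 0.209×0.213 = -0.004.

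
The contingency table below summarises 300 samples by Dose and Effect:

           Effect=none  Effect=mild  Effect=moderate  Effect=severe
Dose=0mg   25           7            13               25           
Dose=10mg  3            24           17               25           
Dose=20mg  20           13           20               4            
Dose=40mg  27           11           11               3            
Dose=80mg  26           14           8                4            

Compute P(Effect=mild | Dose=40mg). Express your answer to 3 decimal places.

Total with Dose=40mg: 27 + 11 + 11 + 3 = 52.
P(Effect=mild | Dose=40mg) = 11/52 = 0.212.

0.212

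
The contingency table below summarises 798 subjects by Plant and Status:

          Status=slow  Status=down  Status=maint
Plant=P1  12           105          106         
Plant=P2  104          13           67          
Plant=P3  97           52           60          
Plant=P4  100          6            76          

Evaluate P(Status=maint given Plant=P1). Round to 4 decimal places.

Total with Plant=P1: 12 + 105 + 106 = 223.
P(Status=maint | Plant=P1) = 106/223 = 0.4753.

0.4753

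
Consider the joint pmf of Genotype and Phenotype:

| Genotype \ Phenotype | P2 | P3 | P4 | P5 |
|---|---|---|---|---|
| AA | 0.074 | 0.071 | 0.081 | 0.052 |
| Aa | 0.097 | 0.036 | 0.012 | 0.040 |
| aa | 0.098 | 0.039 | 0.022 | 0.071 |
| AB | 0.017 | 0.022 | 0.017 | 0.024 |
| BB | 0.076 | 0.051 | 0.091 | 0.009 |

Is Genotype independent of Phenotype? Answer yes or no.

no

P(Genotype=BB) = 0.227 and P(Phenotype=P4) = 0.223, so their product is 0.05062, but P(Genotype=BB, Phenotype=P4) = 0.091. Since these differ, Genotype and Phenotype are not independent.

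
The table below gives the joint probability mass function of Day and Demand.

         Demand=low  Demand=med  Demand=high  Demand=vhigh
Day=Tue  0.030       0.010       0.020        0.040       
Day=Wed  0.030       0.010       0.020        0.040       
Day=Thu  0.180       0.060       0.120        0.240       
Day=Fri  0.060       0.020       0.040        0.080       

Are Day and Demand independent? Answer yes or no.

Every cell satisfies P(Day,Demand) = P(Day)·P(Demand). For instance P(Day=Tue) = 0.100, P(Demand=high) = 0.200, and 0.100×0.200 = 0.020 matches the joint entry. So Day and Demand are independent.

yes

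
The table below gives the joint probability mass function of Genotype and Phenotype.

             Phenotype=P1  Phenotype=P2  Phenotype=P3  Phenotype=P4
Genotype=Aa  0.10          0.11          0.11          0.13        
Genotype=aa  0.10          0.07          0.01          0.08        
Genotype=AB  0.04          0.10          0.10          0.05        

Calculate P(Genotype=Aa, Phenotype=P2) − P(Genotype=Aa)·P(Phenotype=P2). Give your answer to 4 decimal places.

P(Genotype=Aa) = 0.10 + 0.11 + 0.11 + 0.13 = 0.45.
P(Phenotype=P2) = 0.11 + 0.07 + 0.10 = 0.28.
P(Genotype=Aa, Phenotype=P2) − P(Genotype=Aa)P(Phenotype=P2) = 0.11 − 0.45×0.28 = -0.0160.

-0.0160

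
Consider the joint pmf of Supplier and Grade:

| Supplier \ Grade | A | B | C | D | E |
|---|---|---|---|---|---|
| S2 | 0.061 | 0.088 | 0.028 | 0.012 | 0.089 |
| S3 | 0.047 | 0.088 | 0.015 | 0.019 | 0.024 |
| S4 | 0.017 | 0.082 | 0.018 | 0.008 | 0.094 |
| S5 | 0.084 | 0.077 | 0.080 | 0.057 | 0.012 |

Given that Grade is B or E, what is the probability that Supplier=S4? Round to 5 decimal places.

0.31769

P(Grade=B) = 0.088 + 0.088 + 0.082 + 0.077 = 0.335.
P(Grade=E) = 0.089 + 0.024 + 0.094 + 0.012 = 0.219.
P(Grade ∈ {B, E}) = 0.335 + 0.219 = 0.554; P(Supplier=S4, Grade ∈ {B, E}) = 0.082 + 0.094 = 0.176.
P(Supplier=S4 | Grade ∈ {B, E}) = 0.176/0.554 = 0.31769.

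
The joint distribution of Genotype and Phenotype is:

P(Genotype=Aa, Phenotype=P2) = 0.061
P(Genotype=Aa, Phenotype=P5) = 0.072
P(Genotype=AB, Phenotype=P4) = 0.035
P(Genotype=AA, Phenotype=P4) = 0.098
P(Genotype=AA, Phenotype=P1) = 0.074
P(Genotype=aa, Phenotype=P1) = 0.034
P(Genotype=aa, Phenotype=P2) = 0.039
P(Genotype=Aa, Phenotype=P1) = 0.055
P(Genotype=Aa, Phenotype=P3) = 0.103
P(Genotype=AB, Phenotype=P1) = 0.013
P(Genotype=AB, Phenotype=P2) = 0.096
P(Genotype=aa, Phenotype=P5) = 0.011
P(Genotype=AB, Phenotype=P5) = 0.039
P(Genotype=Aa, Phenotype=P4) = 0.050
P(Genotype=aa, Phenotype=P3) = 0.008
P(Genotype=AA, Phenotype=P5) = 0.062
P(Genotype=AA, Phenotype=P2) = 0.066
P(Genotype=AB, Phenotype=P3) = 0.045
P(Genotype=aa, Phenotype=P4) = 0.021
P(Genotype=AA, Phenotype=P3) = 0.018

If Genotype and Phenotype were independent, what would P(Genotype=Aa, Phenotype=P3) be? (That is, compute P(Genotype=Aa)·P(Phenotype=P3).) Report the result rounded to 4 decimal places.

P(Genotype=Aa) = 0.055 + 0.061 + 0.103 + 0.050 + 0.072 = 0.341.
P(Phenotype=P3) = 0.018 + 0.103 + 0.008 + 0.045 = 0.174.
Product: 0.341 × 0.174 = 0.0593.

0.0593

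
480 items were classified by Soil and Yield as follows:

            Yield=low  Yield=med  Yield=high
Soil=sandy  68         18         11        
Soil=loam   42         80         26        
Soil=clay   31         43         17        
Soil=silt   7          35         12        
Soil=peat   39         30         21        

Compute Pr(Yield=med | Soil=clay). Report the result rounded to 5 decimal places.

0.47253

Total with Soil=clay: 31 + 43 + 17 = 91.
P(Yield=med | Soil=clay) = 43/91 = 0.47253.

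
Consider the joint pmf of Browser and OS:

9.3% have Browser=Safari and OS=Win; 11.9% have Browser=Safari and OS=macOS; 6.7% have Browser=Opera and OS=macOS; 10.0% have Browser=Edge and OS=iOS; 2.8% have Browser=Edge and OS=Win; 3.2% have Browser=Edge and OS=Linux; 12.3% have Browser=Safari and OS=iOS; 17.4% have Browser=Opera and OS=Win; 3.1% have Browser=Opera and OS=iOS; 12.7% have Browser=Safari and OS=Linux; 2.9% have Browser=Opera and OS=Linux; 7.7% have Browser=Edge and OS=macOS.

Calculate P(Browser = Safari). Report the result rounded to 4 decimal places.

P(Browser=Safari) = 0.093 + 0.119 + 0.127 + 0.123 = 0.462.

0.4620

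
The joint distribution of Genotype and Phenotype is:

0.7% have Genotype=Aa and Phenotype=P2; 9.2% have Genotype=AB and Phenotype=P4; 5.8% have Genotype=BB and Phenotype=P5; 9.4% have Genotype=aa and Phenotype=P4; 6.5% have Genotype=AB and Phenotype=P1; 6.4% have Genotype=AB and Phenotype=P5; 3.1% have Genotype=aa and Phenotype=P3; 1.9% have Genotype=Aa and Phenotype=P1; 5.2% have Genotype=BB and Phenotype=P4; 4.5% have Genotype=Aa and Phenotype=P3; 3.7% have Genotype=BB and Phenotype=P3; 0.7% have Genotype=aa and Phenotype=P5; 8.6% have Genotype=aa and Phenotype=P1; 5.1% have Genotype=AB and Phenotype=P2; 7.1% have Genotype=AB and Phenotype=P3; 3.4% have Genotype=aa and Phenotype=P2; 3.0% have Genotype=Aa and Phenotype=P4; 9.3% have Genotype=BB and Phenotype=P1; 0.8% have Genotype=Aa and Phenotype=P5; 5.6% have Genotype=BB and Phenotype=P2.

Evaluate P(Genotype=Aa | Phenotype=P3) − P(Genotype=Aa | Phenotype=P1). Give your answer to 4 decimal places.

P(Phenotype=P3) = 0.045 + 0.031 + 0.071 + 0.037 = 0.184; P(Genotype=Aa | Phenotype=P3) = 0.045/0.184 = 0.24457.
P(Phenotype=P1) = 0.019 + 0.086 + 0.065 + 0.093 = 0.263; P(Genotype=Aa | Phenotype=P1) = 0.019/0.263 = 0.07224.
Difference = 0.1723.

0.1723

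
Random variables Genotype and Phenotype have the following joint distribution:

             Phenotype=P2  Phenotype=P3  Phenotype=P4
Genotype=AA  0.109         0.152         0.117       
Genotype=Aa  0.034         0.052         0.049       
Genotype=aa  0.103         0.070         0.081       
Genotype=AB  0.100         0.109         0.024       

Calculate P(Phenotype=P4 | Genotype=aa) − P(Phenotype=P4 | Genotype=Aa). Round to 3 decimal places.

-0.044

P(Genotype=aa) = 0.103 + 0.070 + 0.081 = 0.254; P(Phenotype=P4 | Genotype=aa) = 0.081/0.254 = 0.3189.
P(Genotype=Aa) = 0.034 + 0.052 + 0.049 = 0.135; P(Phenotype=P4 | Genotype=Aa) = 0.049/0.135 = 0.3630.
Difference = -0.044.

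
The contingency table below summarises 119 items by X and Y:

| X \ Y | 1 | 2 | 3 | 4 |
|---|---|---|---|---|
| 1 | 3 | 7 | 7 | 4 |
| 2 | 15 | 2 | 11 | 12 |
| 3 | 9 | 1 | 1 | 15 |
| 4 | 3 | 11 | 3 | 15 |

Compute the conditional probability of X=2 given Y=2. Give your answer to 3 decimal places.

Total with Y=2: 7 + 2 + 1 + 11 = 21.
P(X=2 | Y=2) = 2/21 = 0.095.

0.095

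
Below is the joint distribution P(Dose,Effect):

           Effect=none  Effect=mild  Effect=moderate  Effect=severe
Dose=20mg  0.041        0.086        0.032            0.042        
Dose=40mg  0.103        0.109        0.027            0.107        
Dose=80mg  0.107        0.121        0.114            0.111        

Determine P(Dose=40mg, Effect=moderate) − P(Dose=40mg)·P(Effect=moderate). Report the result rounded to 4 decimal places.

-0.0329

P(Dose=40mg) = 0.103 + 0.109 + 0.027 + 0.107 = 0.346.
P(Effect=moderate) = 0.032 + 0.027 + 0.114 = 0.173.
P(Dose=40mg, Effect=moderate) − P(Dose=40mg)P(Effect=moderate) = 0.027 − 0.346×0.173 = -0.0329.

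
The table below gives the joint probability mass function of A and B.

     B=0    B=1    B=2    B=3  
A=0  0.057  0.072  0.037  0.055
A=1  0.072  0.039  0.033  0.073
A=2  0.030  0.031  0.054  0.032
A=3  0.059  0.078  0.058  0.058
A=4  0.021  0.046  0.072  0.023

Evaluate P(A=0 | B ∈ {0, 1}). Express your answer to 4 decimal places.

P(B=0) = 0.057 + 0.072 + 0.030 + 0.059 + 0.021 = 0.239.
P(B=1) = 0.072 + 0.039 + 0.031 + 0.078 + 0.046 = 0.266.
P(B ∈ {0, 1}) = 0.239 + 0.266 = 0.505; P(A=0, B ∈ {0, 1}) = 0.057 + 0.072 = 0.129.
P(A=0 | B ∈ {0, 1}) = 0.129/0.505 = 0.2554.

0.2554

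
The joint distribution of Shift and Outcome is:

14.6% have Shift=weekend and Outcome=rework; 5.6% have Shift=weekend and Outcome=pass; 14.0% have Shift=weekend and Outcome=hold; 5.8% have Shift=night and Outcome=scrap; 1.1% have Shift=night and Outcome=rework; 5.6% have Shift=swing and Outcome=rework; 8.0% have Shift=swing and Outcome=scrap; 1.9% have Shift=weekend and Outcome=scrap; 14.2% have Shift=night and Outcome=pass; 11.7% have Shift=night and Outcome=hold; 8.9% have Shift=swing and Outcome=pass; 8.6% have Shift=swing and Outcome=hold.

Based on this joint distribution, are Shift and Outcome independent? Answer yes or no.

no

P(Shift=weekend) = 0.361 and P(Outcome=rework) = 0.213, so their product is 0.07689, but P(Shift=weekend, Outcome=rework) = 0.146. Since these differ, Shift and Outcome are not independent.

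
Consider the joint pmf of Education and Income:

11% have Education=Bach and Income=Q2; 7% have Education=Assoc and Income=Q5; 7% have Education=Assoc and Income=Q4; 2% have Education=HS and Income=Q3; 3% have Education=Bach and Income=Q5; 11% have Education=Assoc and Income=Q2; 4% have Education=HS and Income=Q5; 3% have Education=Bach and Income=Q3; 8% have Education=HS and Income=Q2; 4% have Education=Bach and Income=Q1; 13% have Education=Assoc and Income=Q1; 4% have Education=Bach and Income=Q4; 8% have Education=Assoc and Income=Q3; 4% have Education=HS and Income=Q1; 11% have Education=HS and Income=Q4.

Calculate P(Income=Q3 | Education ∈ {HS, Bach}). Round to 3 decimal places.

P(Education=HS) = 0.04 + 0.08 + 0.02 + 0.11 + 0.04 = 0.29.
P(Education=Bach) = 0.04 + 0.11 + 0.03 + 0.04 + 0.03 = 0.25.
P(Education ∈ {HS, Bach}) = 0.29 + 0.25 = 0.54; P(Income=Q3, Education ∈ {HS, Bach}) = 0.02 + 0.03 = 0.05.
P(Income=Q3 | Education ∈ {HS, Bach}) = 0.05/0.54 = 0.093.

0.093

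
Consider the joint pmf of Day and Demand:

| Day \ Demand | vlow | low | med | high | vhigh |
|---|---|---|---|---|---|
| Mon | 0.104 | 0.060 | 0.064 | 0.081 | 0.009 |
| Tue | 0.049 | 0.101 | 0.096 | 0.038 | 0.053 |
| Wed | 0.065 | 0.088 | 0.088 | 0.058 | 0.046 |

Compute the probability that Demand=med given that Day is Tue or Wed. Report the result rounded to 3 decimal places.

0.270

P(Day=Tue) = 0.049 + 0.101 + 0.096 + 0.038 + 0.053 = 0.337.
P(Day=Wed) = 0.065 + 0.088 + 0.088 + 0.058 + 0.046 = 0.345.
P(Day ∈ {Tue, Wed}) = 0.337 + 0.345 = 0.682; P(Demand=med, Day ∈ {Tue, Wed}) = 0.096 + 0.088 = 0.184.
P(Demand=med | Day ∈ {Tue, Wed}) = 0.184/0.682 = 0.270.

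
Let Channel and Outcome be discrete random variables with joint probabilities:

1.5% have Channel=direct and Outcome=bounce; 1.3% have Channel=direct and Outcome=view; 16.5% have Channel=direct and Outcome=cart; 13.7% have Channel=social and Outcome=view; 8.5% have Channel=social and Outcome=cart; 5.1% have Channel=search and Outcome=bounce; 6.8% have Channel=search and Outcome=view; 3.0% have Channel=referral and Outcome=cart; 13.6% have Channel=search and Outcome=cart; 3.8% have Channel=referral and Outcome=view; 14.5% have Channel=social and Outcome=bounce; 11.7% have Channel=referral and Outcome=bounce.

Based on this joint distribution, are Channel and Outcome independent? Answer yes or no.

no

P(Channel=direct) = 0.193 and P(Outcome=cart) = 0.416, so their product is 0.08029, but P(Channel=direct, Outcome=cart) = 0.165. Since these differ, Channel and Outcome are not independent.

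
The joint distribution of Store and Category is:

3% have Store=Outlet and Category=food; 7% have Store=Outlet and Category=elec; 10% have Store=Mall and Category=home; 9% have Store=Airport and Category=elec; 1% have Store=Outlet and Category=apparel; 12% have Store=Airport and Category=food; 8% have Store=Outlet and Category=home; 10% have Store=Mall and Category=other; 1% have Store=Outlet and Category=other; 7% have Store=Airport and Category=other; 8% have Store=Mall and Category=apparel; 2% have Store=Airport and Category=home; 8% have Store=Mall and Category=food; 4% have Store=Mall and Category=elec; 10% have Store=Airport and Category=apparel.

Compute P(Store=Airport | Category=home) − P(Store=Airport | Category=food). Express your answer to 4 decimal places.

P(Category=home) = 0.10 + 0.02 + 0.08 = 0.20; P(Store=Airport | Category=home) = 0.02/0.20 = 0.10000.
P(Category=food) = 0.08 + 0.12 + 0.03 = 0.23; P(Store=Airport | Category=food) = 0.12/0.23 = 0.52174.
Difference = -0.4217.

-0.4217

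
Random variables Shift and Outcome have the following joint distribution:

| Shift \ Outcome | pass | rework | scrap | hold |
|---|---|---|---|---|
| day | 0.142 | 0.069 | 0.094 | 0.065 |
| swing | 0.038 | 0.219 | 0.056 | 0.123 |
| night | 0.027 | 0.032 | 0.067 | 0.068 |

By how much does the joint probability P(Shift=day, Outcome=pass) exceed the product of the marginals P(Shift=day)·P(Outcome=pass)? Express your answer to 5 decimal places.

0.06541

P(Shift=day) = 0.142 + 0.069 + 0.094 + 0.065 = 0.370.
P(Outcome=pass) = 0.142 + 0.038 + 0.027 = 0.207.
P(Shift=day, Outcome=pass) − P(Shift=day)P(Outcome=pass) = 0.142 − 0.370×0.207 = 0.06541.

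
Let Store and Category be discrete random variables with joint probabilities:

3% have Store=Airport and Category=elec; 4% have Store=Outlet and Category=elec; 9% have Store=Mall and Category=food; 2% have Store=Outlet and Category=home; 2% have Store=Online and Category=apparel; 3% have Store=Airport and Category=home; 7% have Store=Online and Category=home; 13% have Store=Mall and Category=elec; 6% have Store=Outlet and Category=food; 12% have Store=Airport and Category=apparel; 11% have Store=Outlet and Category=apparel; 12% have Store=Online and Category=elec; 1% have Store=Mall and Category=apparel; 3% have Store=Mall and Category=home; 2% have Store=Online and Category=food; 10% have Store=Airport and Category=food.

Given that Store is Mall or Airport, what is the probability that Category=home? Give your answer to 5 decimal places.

0.11111

P(Store=Mall) = 0.09 + 0.01 + 0.13 + 0.03 = 0.26.
P(Store=Airport) = 0.10 + 0.12 + 0.03 + 0.03 = 0.28.
P(Store ∈ {Mall, Airport}) = 0.26 + 0.28 = 0.54; P(Category=home, Store ∈ {Mall, Airport}) = 0.03 + 0.03 = 0.06.
P(Category=home | Store ∈ {Mall, Airport}) = 0.06/0.54 = 0.11111.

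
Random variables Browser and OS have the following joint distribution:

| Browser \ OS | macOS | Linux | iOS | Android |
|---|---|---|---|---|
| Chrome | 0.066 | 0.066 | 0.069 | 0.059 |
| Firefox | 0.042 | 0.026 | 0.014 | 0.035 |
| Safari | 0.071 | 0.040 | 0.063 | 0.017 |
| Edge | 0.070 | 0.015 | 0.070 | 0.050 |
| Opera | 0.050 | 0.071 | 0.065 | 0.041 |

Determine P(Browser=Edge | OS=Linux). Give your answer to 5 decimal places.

0.06881

P(OS=Linux) = 0.066 + 0.026 + 0.040 + 0.015 + 0.071 = 0.218.
P(Browser=Edge | OS=Linux) = 0.015/0.218 = 0.06881.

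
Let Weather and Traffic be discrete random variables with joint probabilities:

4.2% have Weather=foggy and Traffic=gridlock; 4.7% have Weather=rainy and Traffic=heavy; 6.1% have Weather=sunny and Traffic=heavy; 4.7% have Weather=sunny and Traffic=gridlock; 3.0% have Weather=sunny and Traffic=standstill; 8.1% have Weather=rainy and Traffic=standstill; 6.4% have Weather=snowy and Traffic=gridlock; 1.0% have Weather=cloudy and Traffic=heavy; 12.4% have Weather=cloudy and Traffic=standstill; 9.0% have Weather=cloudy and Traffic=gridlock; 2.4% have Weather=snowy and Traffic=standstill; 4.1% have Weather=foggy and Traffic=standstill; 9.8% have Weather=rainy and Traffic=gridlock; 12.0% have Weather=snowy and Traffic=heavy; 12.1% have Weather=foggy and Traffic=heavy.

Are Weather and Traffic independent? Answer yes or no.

no

P(Weather=cloudy) = 0.224 and P(Traffic=heavy) = 0.359, so their product is 0.08042, but P(Weather=cloudy, Traffic=heavy) = 0.010. Since these differ, Weather and Traffic are not independent.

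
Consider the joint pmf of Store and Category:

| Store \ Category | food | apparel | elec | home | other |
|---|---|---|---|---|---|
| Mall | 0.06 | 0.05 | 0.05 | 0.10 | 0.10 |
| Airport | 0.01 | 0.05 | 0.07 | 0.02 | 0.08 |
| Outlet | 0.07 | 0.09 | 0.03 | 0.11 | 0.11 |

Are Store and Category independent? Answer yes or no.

P(Store=Airport) = 0.23 and P(Category=elec) = 0.15, so their product is 0.0345, but P(Store=Airport, Category=elec) = 0.07. Since these differ, Store and Category are not independent.

no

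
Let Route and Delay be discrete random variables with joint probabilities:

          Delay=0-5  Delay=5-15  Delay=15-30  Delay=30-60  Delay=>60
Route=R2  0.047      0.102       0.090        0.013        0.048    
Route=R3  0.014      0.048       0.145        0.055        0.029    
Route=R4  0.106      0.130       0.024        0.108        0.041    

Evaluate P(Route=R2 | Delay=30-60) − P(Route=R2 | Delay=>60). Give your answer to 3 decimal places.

P(Delay=30-60) = 0.013 + 0.055 + 0.108 = 0.176; P(Route=R2 | Delay=30-60) = 0.013/0.176 = 0.0739.
P(Delay=>60) = 0.048 + 0.029 + 0.041 = 0.118; P(Route=R2 | Delay=>60) = 0.048/0.118 = 0.4068.
Difference = -0.333.

-0.333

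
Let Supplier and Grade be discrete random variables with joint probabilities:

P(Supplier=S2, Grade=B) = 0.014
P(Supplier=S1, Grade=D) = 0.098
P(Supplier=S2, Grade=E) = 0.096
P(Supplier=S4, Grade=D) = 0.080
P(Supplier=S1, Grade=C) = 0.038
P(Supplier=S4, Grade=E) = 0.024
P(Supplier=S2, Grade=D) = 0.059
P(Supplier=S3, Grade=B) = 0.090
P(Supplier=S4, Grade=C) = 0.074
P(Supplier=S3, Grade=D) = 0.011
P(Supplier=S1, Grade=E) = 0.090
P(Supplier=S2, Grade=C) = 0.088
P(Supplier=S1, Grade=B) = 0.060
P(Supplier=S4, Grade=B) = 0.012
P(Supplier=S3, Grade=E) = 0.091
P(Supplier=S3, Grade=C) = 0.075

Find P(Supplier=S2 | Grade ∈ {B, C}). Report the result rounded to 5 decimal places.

0.22616

P(Grade=B) = 0.060 + 0.014 + 0.090 + 0.012 = 0.176.
P(Grade=C) = 0.038 + 0.088 + 0.075 + 0.074 = 0.275.
P(Grade ∈ {B, C}) = 0.176 + 0.275 = 0.451; P(Supplier=S2, Grade ∈ {B, C}) = 0.014 + 0.088 = 0.102.
P(Supplier=S2 | Grade ∈ {B, C}) = 0.102/0.451 = 0.22616.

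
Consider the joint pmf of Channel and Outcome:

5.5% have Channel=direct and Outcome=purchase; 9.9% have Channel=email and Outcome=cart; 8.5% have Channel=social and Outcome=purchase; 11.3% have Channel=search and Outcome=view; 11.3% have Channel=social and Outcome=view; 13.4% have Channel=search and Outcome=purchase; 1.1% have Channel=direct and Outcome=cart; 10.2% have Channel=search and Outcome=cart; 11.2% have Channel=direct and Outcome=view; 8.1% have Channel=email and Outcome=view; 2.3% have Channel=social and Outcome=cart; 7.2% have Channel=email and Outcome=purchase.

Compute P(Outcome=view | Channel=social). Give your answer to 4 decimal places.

P(Channel=social) = 0.113 + 0.023 + 0.085 = 0.221.
P(Outcome=view | Channel=social) = 0.113/0.221 = 0.5113.

0.5113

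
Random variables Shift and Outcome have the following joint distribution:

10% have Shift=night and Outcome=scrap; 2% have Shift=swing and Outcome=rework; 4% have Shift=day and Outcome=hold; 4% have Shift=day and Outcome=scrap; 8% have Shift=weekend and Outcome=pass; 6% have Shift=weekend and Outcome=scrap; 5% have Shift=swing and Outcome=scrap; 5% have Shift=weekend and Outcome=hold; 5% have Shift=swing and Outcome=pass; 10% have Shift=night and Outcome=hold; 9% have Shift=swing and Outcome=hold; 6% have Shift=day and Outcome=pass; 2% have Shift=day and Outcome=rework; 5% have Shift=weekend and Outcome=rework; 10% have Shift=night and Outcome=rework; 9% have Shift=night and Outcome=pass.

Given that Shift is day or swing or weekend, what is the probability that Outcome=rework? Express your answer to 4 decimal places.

0.1475

P(Shift=day) = 0.06 + 0.02 + 0.04 + 0.04 = 0.16.
P(Shift=swing) = 0.05 + 0.02 + 0.05 + 0.09 = 0.21.
P(Shift=weekend) = 0.08 + 0.05 + 0.06 + 0.05 = 0.24.
P(Shift ∈ {day, swing, weekend}) = 0.16 + 0.21 + 0.24 = 0.61; P(Outcome=rework, Shift ∈ {day, swing, weekend}) = 0.02 + 0.02 + 0.05 = 0.09.
P(Outcome=rework | Shift ∈ {day, swing, weekend}) = 0.09/0.61 = 0.1475.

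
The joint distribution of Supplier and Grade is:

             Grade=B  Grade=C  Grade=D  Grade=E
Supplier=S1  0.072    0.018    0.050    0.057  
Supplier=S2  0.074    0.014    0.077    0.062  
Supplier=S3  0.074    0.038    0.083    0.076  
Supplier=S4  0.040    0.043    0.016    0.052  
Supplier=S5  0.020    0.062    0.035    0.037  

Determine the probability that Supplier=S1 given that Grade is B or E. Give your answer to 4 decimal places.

0.2287

P(Grade=B) = 0.072 + 0.074 + 0.074 + 0.040 + 0.020 = 0.280.
P(Grade=E) = 0.057 + 0.062 + 0.076 + 0.052 + 0.037 = 0.284.
P(Grade ∈ {B, E}) = 0.280 + 0.284 = 0.564; P(Supplier=S1, Grade ∈ {B, E}) = 0.072 + 0.057 = 0.129.
P(Supplier=S1 | Grade ∈ {B, E}) = 0.129/0.564 = 0.2287.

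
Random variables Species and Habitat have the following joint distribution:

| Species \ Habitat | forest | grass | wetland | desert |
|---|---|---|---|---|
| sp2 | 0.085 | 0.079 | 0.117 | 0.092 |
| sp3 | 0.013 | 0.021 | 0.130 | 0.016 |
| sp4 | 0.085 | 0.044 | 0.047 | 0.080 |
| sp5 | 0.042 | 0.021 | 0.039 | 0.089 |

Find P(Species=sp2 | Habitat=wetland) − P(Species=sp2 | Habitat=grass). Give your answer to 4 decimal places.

P(Habitat=wetland) = 0.117 + 0.130 + 0.047 + 0.039 = 0.333; P(Species=sp2 | Habitat=wetland) = 0.117/0.333 = 0.35135.
P(Habitat=grass) = 0.079 + 0.021 + 0.044 + 0.021 = 0.165; P(Species=sp2 | Habitat=grass) = 0.079/0.165 = 0.47879.
Difference = -0.1274.

-0.1274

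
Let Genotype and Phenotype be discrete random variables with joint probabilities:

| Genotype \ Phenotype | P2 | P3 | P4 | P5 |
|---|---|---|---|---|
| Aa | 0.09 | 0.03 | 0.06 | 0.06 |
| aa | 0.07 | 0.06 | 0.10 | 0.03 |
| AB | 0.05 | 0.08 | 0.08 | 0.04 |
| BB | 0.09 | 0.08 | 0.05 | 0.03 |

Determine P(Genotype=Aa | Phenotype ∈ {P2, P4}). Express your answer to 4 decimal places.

P(Phenotype=P2) = 0.09 + 0.07 + 0.05 + 0.09 = 0.30.
P(Phenotype=P4) = 0.06 + 0.10 + 0.08 + 0.05 = 0.29.
P(Phenotype ∈ {P2, P4}) = 0.30 + 0.29 = 0.59; P(Genotype=Aa, Phenotype ∈ {P2, P4}) = 0.09 + 0.06 = 0.15.
P(Genotype=Aa | Phenotype ∈ {P2, P4}) = 0.15/0.59 = 0.2542.

0.2542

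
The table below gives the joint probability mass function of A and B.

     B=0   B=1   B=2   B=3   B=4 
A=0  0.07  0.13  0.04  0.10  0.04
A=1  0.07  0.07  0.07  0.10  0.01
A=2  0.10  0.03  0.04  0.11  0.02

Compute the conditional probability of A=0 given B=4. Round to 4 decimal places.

0.5714

P(B=4) = 0.04 + 0.01 + 0.02 = 0.07.
P(A=0 | B=4) = 0.04/0.07 = 0.5714.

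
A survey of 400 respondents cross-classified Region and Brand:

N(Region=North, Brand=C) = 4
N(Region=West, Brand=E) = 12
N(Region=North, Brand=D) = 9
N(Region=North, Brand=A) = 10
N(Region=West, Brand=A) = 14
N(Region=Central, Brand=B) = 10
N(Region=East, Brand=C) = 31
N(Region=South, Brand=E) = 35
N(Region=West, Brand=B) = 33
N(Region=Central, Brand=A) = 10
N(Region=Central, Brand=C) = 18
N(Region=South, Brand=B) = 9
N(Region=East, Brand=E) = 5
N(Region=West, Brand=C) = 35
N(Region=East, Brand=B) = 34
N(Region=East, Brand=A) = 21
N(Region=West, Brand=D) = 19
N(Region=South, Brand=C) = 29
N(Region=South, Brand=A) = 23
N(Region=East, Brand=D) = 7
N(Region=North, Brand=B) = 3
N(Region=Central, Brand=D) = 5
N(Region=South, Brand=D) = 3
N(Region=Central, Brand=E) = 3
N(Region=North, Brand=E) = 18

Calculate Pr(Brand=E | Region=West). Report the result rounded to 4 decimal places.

0.1062

Total with Region=West: 14 + 33 + 35 + 19 + 12 = 113.
P(Brand=E | Region=West) = 12/113 = 0.1062.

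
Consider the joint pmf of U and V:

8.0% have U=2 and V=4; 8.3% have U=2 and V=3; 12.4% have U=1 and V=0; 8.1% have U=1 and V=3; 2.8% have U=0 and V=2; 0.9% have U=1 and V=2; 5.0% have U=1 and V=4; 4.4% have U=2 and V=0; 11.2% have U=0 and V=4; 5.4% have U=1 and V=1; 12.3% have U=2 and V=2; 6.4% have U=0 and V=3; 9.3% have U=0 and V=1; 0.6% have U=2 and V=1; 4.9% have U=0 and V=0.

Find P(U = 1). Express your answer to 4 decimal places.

0.3180

P(U=1) = 0.124 + 0.054 + 0.009 + 0.081 + 0.050 = 0.318.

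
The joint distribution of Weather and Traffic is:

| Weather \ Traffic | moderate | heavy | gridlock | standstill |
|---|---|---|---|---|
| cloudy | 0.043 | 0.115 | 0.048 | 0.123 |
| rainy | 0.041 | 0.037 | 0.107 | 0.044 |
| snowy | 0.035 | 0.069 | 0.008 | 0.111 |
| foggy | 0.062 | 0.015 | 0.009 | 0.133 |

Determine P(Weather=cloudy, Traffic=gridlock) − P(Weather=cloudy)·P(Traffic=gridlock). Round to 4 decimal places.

P(Weather=cloudy) = 0.043 + 0.115 + 0.048 + 0.123 = 0.329.
P(Traffic=gridlock) = 0.048 + 0.107 + 0.008 + 0.009 = 0.172.
P(Weather=cloudy, Traffic=gridlock) − P(Weather=cloudy)P(Traffic=gridlock) = 0.048 − 0.329×0.172 = -0.0086.

-0.0086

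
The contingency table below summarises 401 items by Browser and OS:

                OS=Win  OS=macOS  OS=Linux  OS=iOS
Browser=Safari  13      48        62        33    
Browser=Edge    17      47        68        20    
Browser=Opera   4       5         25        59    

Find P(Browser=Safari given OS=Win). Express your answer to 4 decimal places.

Total with OS=Win: 13 + 17 + 4 = 34.
P(Browser=Safari | OS=Win) = 13/34 = 0.3824.

0.3824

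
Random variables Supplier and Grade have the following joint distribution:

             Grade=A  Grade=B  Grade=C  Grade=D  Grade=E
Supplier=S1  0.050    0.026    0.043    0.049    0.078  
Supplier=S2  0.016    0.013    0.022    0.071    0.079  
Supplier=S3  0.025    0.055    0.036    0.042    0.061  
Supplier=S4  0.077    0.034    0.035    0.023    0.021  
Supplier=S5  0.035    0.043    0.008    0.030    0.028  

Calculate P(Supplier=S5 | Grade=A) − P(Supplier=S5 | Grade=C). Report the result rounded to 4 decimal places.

0.1169

P(Grade=A) = 0.050 + 0.016 + 0.025 + 0.077 + 0.035 = 0.203; P(Supplier=S5 | Grade=A) = 0.035/0.203 = 0.17241.
P(Grade=C) = 0.043 + 0.022 + 0.036 + 0.035 + 0.008 = 0.144; P(Supplier=S5 | Grade=C) = 0.008/0.144 = 0.05556.
Difference = 0.1169.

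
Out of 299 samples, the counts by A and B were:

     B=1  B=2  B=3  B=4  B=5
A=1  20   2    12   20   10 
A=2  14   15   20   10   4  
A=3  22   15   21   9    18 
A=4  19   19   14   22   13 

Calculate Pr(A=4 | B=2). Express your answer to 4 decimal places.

Total with B=2: 2 + 15 + 15 + 19 = 51.
P(A=4 | B=2) = 19/51 = 0.3725.

0.3725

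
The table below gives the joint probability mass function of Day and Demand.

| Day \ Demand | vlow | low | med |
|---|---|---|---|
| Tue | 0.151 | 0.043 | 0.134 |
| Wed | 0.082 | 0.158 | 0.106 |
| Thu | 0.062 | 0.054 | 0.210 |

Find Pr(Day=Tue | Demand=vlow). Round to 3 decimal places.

P(Demand=vlow) = 0.151 + 0.082 + 0.062 = 0.295.
P(Day=Tue | Demand=vlow) = 0.151/0.295 = 0.512.

0.512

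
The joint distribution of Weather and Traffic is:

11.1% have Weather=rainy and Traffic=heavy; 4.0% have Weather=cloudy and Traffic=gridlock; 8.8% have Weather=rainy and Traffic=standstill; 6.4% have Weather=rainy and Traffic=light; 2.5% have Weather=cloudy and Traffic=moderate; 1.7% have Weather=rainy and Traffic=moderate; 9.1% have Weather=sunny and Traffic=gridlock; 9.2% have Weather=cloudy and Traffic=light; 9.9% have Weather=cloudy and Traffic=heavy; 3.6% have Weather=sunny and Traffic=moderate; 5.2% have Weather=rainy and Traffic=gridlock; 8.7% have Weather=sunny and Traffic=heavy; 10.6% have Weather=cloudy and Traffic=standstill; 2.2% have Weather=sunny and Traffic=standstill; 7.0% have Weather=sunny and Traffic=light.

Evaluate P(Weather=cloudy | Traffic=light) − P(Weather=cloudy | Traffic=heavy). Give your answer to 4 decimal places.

P(Traffic=light) = 0.070 + 0.092 + 0.064 = 0.226; P(Weather=cloudy | Traffic=light) = 0.092/0.226 = 0.40708.
P(Traffic=heavy) = 0.087 + 0.099 + 0.111 = 0.297; P(Weather=cloudy | Traffic=heavy) = 0.099/0.297 = 0.33333.
Difference = 0.0737.

0.0737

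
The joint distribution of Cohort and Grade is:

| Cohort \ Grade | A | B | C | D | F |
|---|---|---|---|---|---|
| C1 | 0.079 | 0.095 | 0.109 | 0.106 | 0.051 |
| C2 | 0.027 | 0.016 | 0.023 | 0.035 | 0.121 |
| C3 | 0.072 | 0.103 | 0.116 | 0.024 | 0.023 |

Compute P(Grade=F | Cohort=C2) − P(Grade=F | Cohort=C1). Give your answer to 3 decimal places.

P(Cohort=C2) = 0.027 + 0.016 + 0.023 + 0.035 + 0.121 = 0.222; P(Grade=F | Cohort=C2) = 0.121/0.222 = 0.5450.
P(Cohort=C1) = 0.079 + 0.095 + 0.109 + 0.106 + 0.051 = 0.440; P(Grade=F | Cohort=C1) = 0.051/0.440 = 0.1159.
Difference = 0.429.

0.429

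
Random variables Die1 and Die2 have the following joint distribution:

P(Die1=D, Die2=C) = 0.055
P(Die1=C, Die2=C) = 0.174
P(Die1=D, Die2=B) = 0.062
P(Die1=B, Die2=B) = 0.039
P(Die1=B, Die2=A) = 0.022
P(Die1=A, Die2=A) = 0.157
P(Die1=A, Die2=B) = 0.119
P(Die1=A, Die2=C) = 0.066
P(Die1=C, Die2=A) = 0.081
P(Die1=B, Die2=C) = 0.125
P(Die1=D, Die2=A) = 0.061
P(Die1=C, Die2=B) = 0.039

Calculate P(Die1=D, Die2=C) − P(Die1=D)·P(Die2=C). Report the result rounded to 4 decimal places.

P(Die1=D) = 0.061 + 0.062 + 0.055 = 0.178.
P(Die2=C) = 0.066 + 0.125 + 0.174 + 0.055 = 0.420.
P(Die1=D, Die2=C) − P(Die1=D)P(Die2=C) = 0.055 − 0.178×0.420 = -0.0198.

-0.0198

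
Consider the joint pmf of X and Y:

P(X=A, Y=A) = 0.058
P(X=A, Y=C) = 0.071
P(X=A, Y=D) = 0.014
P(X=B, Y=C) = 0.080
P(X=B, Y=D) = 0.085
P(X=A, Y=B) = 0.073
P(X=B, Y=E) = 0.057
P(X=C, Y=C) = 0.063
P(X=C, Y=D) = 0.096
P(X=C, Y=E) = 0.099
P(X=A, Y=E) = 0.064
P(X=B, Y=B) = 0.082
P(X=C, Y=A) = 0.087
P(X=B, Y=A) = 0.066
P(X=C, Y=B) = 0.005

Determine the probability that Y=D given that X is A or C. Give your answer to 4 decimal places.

P(X=A) = 0.058 + 0.073 + 0.071 + 0.014 + 0.064 = 0.280.
P(X=C) = 0.087 + 0.005 + 0.063 + 0.096 + 0.099 = 0.350.
P(X ∈ {A, C}) = 0.280 + 0.350 = 0.630; P(Y=D, X ∈ {A, C}) = 0.014 + 0.096 = 0.110.
P(Y=D | X ∈ {A, C}) = 0.110/0.630 = 0.1746.

0.1746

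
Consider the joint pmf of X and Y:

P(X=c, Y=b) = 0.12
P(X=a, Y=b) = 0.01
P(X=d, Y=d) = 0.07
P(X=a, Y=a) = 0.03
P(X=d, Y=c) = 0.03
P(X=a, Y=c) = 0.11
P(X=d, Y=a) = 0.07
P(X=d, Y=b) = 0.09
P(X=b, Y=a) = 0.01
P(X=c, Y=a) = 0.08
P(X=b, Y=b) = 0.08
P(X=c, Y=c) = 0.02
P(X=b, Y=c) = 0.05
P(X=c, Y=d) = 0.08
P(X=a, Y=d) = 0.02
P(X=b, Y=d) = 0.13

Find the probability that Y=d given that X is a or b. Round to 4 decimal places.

0.3409

P(X=a) = 0.03 + 0.01 + 0.11 + 0.02 = 0.17.
P(X=b) = 0.01 + 0.08 + 0.05 + 0.13 = 0.27.
P(X ∈ {a, b}) = 0.17 + 0.27 = 0.44; P(Y=d, X ∈ {a, b}) = 0.02 + 0.13 = 0.15.
P(Y=d | X ∈ {a, b}) = 0.15/0.44 = 0.3409.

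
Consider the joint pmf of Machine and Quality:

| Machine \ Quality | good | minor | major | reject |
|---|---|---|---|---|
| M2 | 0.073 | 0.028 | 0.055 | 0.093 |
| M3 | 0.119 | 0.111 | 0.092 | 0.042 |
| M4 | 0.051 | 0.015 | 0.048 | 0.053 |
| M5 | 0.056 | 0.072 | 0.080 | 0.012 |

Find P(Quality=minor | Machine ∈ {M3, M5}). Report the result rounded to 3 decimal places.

0.313

P(Machine=M3) = 0.119 + 0.111 + 0.092 + 0.042 = 0.364.
P(Machine=M5) = 0.056 + 0.072 + 0.080 + 0.012 = 0.220.
P(Machine ∈ {M3, M5}) = 0.364 + 0.220 = 0.584; P(Quality=minor, Machine ∈ {M3, M5}) = 0.111 + 0.072 = 0.183.
P(Quality=minor | Machine ∈ {M3, M5}) = 0.183/0.584 = 0.313.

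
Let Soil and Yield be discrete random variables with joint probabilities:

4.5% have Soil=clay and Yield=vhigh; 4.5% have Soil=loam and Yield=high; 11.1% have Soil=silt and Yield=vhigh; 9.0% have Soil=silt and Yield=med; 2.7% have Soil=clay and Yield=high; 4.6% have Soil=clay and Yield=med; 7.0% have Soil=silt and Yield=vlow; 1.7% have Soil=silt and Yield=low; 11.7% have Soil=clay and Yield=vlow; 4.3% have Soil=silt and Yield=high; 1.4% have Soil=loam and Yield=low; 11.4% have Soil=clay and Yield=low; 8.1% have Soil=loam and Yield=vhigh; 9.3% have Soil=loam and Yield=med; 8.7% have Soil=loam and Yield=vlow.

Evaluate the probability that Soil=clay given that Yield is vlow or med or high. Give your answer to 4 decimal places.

P(Yield=vlow) = 0.087 + 0.117 + 0.070 = 0.274.
P(Yield=med) = 0.093 + 0.046 + 0.090 = 0.229.
P(Yield=high) = 0.045 + 0.027 + 0.043 = 0.115.
P(Yield ∈ {vlow, med, high}) = 0.274 + 0.229 + 0.115 = 0.618; P(Soil=clay, Yield ∈ {vlow, med, high}) = 0.117 + 0.046 + 0.027 = 0.190.
P(Soil=clay | Yield ∈ {vlow, med, high}) = 0.190/0.618 = 0.3074.

0.3074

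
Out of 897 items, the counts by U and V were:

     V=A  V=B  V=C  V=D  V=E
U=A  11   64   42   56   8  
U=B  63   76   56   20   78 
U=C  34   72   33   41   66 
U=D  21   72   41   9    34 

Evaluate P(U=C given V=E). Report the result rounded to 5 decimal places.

0.35484

Total with V=E: 8 + 78 + 66 + 34 = 186.
P(U=C | V=E) = 66/186 = 0.35484.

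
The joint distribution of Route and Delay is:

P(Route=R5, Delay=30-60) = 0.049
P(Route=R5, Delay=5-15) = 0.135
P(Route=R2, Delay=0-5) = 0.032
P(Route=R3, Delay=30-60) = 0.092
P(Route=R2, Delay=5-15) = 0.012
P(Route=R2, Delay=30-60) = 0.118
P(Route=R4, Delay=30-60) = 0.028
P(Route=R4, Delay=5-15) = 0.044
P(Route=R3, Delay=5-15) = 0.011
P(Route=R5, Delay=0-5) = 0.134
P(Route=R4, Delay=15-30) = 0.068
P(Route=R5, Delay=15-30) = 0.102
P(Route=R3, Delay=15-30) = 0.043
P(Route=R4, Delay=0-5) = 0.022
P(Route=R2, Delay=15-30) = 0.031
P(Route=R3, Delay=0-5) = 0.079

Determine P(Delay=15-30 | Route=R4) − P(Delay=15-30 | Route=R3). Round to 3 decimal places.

0.229

P(Route=R4) = 0.022 + 0.044 + 0.068 + 0.028 = 0.162; P(Delay=15-30 | Route=R4) = 0.068/0.162 = 0.4198.
P(Route=R3) = 0.079 + 0.011 + 0.043 + 0.092 = 0.225; P(Delay=15-30 | Route=R3) = 0.043/0.225 = 0.1911.
Difference = 0.229.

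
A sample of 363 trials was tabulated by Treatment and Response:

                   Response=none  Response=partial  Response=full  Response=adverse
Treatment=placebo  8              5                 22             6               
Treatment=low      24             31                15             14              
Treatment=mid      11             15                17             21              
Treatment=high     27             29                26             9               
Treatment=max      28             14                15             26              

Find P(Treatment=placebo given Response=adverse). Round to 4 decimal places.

Total with Response=adverse: 6 + 14 + 21 + 9 + 26 = 76.
P(Treatment=placebo | Response=adverse) = 6/76 = 0.0789.

0.0789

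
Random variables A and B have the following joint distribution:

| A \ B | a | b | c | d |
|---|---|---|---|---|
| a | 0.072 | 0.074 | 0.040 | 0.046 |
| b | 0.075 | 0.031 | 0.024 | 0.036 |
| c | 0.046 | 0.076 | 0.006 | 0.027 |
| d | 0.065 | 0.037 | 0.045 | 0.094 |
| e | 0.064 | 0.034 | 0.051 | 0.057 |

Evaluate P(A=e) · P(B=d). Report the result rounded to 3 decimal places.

0.054

P(A=e) = 0.064 + 0.034 + 0.051 + 0.057 = 0.206.
P(B=d) = 0.046 + 0.036 + 0.027 + 0.094 + 0.057 = 0.260.
Product: 0.206 × 0.260 = 0.054.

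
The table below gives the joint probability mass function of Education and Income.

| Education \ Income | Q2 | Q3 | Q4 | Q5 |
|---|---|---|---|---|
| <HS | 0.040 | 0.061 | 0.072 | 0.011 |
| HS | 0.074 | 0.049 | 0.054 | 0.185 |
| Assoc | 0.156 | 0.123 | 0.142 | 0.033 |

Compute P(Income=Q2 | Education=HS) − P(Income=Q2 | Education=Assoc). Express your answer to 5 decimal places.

P(Education=HS) = 0.074 + 0.049 + 0.054 + 0.185 = 0.362; P(Income=Q2 | Education=HS) = 0.074/0.362 = 0.204420.
P(Education=Assoc) = 0.156 + 0.123 + 0.142 + 0.033 = 0.454; P(Income=Q2 | Education=Assoc) = 0.156/0.454 = 0.343612.
Difference = -0.13919.

-0.13919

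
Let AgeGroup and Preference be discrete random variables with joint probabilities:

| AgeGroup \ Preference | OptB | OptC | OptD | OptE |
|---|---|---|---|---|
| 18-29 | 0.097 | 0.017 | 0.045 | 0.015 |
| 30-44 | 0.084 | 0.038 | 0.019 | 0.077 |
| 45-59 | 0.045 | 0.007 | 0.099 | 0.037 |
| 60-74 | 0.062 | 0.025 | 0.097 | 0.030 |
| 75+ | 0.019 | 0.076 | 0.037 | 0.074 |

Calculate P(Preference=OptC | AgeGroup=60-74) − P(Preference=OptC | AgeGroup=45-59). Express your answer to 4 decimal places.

0.0796

P(AgeGroup=60-74) = 0.062 + 0.025 + 0.097 + 0.030 = 0.214; P(Preference=OptC | AgeGroup=60-74) = 0.025/0.214 = 0.11682.
P(AgeGroup=45-59) = 0.045 + 0.007 + 0.099 + 0.037 = 0.188; P(Preference=OptC | AgeGroup=45-59) = 0.007/0.188 = 0.03723.
Difference = 0.0796.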